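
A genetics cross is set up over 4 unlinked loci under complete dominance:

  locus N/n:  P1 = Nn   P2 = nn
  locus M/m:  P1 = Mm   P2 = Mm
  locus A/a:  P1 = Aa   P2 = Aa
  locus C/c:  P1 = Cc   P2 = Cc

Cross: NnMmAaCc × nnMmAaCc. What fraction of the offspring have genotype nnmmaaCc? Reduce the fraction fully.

NnMmAaCc gametes: NMAC×1, NMAc×1, NMaC×1, NMac×1, NmAC×1, NmAc×1, NmaC×1, Nmac×1, nMAC×1, nMAc×1, nMaC×1, nMac×1, nmAC×1, nmAc×1, nmaC×1, nmac×1
nnMmAaCc gametes: nMAC×2, nMAc×2, nMaC×2, nMac×2, nmAC×2, nmAc×2, nmaC×2, nmac×2
NnMmAaCc×nnMmAaCc grid (16·16=256): NnMMAACC=2 NnMMAACc=4 NnMMAAcc=2 NnMMAaCC=4 NnMMAaCc=8 NnMMAacc=4 NnMMaaCC=2 NnMMaaCc=4 NnMMaacc=2 NnMmAACC=4 NnMmAACc=8 NnMmAAcc=4 NnMmAaCC=8 NnMmAaCc=16 NnMmAacc=8 NnMmaaCC=4 NnMmaaCc=8 NnMmaacc=4 NnmmAACC=2 NnmmAACc=4 NnmmAAcc=2 NnmmAaCC=4 NnmmAaCc=8 NnmmAacc=4 NnmmaaCC=2 NnmmaaCc=4 Nnmmaacc=2 nnMMAACC=2 nnMMAACc=4 nnMMAAcc=2 nnMMAaCC=4 nnMMAaCc=8 nnMMAacc=4 nnMMaaCC=2 nnMMaaCc=4 nnMMaacc=2 nnMmAACC=4 nnMmAACc=8 nnMmAAcc=4 nnMmAaCC=8 nnMmAaCc=16 nnMmAacc=8 nnMmaaCC=4 nnMmaaCc=8 nnMmaacc=4 nnmmAACC=2 nnmmAACc=4 nnmmAAcc=2 nnmmAaCC=4 nnmmAaCc=8 nnmmAacc=4 nnmmaaCC=2 nnmmaaCc=4 nnmmaacc=2
nnmmaaCc hits 4/256; gcd=4; 4÷4/256÷4 = 1/64

P(nnmmaaCc) = 1/64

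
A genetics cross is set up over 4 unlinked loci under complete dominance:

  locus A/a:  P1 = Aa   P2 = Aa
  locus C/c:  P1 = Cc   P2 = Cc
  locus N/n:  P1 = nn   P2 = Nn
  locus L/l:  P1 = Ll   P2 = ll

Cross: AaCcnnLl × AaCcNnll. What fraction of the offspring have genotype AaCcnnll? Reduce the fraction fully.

P(AaCcnnll) = 1/16

AaCcnnLl gametes: ACnL×2, ACnl×2, AcnL×2, Acnl×2, aCnL×2, aCnl×2, acnL×2, acnl×2
AaCcNnll gametes: ACNl×2, ACnl×2, AcNl×2, Acnl×2, aCNl×2, aCnl×2, acNl×2, acnl×2
AaCcnnLl×AaCcNnll grid (16·16=256): AACCNnLl=4 AACCNnll=4 AACCnnLl=4 AACCnnll=4 AACcNnLl=8 AACcNnll=8 AACcnnLl=8 AACcnnll=8 AAccNnLl=4 AAccNnll=4 AAccnnLl=4 AAccnnll=4 AaCCNnLl=8 AaCCNnll=8 AaCCnnLl=8 AaCCnnll=8 AaCcNnLl=16 AaCcNnll=16 AaCcnnLl=16 AaCcnnll=16 AaccNnLl=8 AaccNnll=8 AaccnnLl=8 Aaccnnll=8 aaCCNnLl=4 aaCCNnll=4 aaCCnnLl=4 aaCCnnll=4 aaCcNnLl=8 aaCcNnll=8 aaCcnnLl=8 aaCcnnll=8 aaccNnLl=4 aaccNnll=4 aaccnnLl=4 aaccnnll=4
AaCcnnll hits 16/256; gcd=16; 16÷16/256÷16 = 1/16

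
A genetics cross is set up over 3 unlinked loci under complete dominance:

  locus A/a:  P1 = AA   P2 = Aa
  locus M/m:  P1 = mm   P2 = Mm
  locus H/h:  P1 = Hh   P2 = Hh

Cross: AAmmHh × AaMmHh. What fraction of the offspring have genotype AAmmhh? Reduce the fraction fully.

P(AAmmhh) = 1/16

AAmmHh gametes: AmH×4, Amh×4
AaMmHh gametes: AMH×1, AMh×1, AmH×1, Amh×1, aMH×1, aMh×1, amH×1, amh×1
AAmmHh×AaMmHh grid (8·8=64): AAMmHH=4 AAMmHh=8 AAMmhh=4 AAmmHH=4 AAmmHh=8 AAmmhh=4 AaMmHH=4 AaMmHh=8 AaMmhh=4 AammHH=4 AammHh=8 Aammhh=4
AAmmhh hits 4/64; gcd=4; 4÷4/64÷4 = 1/16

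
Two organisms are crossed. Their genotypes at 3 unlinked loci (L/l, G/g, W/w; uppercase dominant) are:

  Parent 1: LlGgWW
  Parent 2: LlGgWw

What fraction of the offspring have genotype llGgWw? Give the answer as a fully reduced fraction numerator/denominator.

P(llGgWw) = 1/16

LlGgWW gametes: LGW×2, LgW×2, lGW×2, lgW×2
LlGgWw gametes: LGW×1, LGw×1, LgW×1, Lgw×1, lGW×1, lGw×1, lgW×1, lgw×1
LlGgWW×LlGgWw grid (8·8=64): LLGGWW=2 LLGGWw=2 LLGgWW=4 LLGgWw=4 LLggWW=2 LLggWw=2 LlGGWW=4 LlGGWw=4 LlGgWW=8 LlGgWw=8 LlggWW=4 LlggWw=4 llGGWW=2 llGGWw=2 llGgWW=4 llGgWw=4 llggWW=2 llggWw=2
llGgWw hits 4/64; gcd=4; 4÷4/64÷4 = 1/16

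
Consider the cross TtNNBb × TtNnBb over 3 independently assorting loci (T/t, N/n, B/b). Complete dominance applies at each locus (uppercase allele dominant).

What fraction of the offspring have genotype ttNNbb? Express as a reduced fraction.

P(ttNNbb) = 1/32

TtNNBb gametes: TNB×2, TNb×2, tNB×2, tNb×2
TtNnBb gametes: TNB×1, TNb×1, TnB×1, Tnb×1, tNB×1, tNb×1, tnB×1, tnb×1
TtNNBb×TtNnBb grid (8·8=64): TTNNBB=2 TTNNBb=4 TTNNbb=2 TTNnBB=2 TTNnBb=4 TTNnbb=2 TtNNBB=4 TtNNBb=8 TtNNbb=4 TtNnBB=4 TtNnBb=8 TtNnbb=4 ttNNBB=2 ttNNBb=4 ttNNbb=2 ttNnBB=2 ttNnBb=4 ttNnbb=2
ttNNbb hits 2/64; gcd=2; 2÷2/64÷2 = 1/32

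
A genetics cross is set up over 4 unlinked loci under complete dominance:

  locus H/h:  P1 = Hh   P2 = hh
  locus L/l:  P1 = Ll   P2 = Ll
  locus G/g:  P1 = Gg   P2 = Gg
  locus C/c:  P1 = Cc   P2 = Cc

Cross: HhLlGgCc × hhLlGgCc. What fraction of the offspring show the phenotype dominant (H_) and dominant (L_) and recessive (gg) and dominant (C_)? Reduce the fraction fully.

HhLlGgCc gametes: HLGC×1, HLGc×1, HLgC×1, HLgc×1, HlGC×1, HlGc×1, HlgC×1, Hlgc×1, hLGC×1, hLGc×1, hLgC×1, hLgc×1, hlGC×1, hlGc×1, hlgC×1, hlgc×1
hhLlGgCc gametes: hLGC×2, hLGc×2, hLgC×2, hLgc×2, hlGC×2, hlGc×2, hlgC×2, hlgc×2
HhLlGgCc×hhLlGgCc grid (16·16=256): HhLLGGCC=2 HhLLGGCc=4 HhLLGGcc=2 HhLLGgCC=4 HhLLGgCc=8 HhLLGgcc=4 HhLLggCC=2 HhLLggCc=4 HhLLggcc=2 HhLlGGCC=4 HhLlGGCc=8 HhLlGGcc=4 HhLlGgCC=8 HhLlGgCc=16 HhLlGgcc=8 HhLlggCC=4 HhLlggCc=8 HhLlggcc=4 HhllGGCC=2 HhllGGCc=4 HhllGGcc=2 HhllGgCC=4 HhllGgCc=8 HhllGgcc=4 HhllggCC=2 HhllggCc=4 Hhllggcc=2 hhLLGGCC=2 hhLLGGCc=4 hhLLGGcc=2 hhLLGgCC=4 hhLLGgCc=8 hhLLGgcc=4 hhLLggCC=2 hhLLggCc=4 hhLLggcc=2 hhLlGGCC=4 hhLlGGCc=8 hhLlGGcc=4 hhLlGgCC=8 hhLlGgCc=16 hhLlGgcc=8 hhLlggCC=4 hhLlggCc=8 hhLlggcc=4 hhllGGCC=2 hhllGGCc=4 hhllGGcc=2 hhllGgCC=4 hhllGgCc=8 hhllGgcc=4 hhllggCC=2 hhllggCc=4 hhllggcc=2
H_ L_ gg C_ hits 18/256; gcd=2; 18÷2/256÷2 = 9/128

P(H_ L_ gg C_) = 9/128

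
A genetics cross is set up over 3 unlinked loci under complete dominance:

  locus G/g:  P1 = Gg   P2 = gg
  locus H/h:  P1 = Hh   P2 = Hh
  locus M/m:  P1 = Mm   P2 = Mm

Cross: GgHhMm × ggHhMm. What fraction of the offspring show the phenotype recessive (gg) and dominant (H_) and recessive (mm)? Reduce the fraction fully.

P(gg H_ mm) = 3/32

GgHhMm gametes: GHM×1, GHm×1, GhM×1, Ghm×1, gHM×1, gHm×1, ghM×1, ghm×1
ggHhMm gametes: gHM×2, gHm×2, ghM×2, ghm×2
GgHhMm×ggHhMm grid (8·8=64): GgHHMM=2 GgHHMm=4 GgHHmm=2 GgHhMM=4 GgHhMm=8 GgHhmm=4 GghhMM=2 GghhMm=4 Gghhmm=2 ggHHMM=2 ggHHMm=4 ggHHmm=2 ggHhMM=4 ggHhMm=8 ggHhmm=4 gghhMM=2 gghhMm=4 gghhmm=2
gg H_ mm hits 6/64; gcd=2; 6÷2/64÷2 = 3/32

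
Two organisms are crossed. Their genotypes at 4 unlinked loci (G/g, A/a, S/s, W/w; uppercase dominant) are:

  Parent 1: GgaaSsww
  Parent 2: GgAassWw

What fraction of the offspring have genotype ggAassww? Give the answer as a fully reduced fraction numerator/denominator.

P(ggAassww) = 1/32

GgaaSsww gametes: GaSw×4, Gasw×4, gaSw×4, gasw×4
GgAassWw gametes: GAsW×2, GAsw×2, GasW×2, Gasw×2, gAsW×2, gAsw×2, gasW×2, gasw×2
GgaaSsww×GgAassWw grid (16·16=256): GGAaSsWw=8 GGAaSsww=8 GGAassWw=8 GGAassww=8 GGaaSsWw=8 GGaaSsww=8 GGaassWw=8 GGaassww=8 GgAaSsWw=16 GgAaSsww=16 GgAassWw=16 GgAassww=16 GgaaSsWw=16 GgaaSsww=16 GgaassWw=16 Ggaassww=16 ggAaSsWw=8 ggAaSsww=8 ggAassWw=8 ggAassww=8 ggaaSsWw=8 ggaaSsww=8 ggaassWw=8 ggaassww=8
ggAassww hits 8/256; gcd=8; 8÷8/256÷8 = 1/32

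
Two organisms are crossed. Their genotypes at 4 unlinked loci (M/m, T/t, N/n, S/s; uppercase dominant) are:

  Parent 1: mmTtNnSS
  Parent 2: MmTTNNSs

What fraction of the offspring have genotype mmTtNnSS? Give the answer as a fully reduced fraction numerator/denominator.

mmTtNnSS gametes: mTNS×4, mTnS×4, mtNS×4, mtnS×4
MmTTNNSs gametes: MTNS×4, MTNs×4, mTNS×4, mTNs×4
mmTtNnSS×MmTTNNSs grid (16·16=256): MmTTNNSS=16 MmTTNNSs=16 MmTTNnSS=16 MmTTNnSs=16 MmTtNNSS=16 MmTtNNSs=16 MmTtNnSS=16 MmTtNnSs=16 mmTTNNSS=16 mmTTNNSs=16 mmTTNnSS=16 mmTTNnSs=16 mmTtNNSS=16 mmTtNNSs=16 mmTtNnSS=16 mmTtNnSs=16
mmTtNnSS hits 16/256; gcd=16; 16÷16/256÷16 = 1/16

P(mmTtNnSS) = 1/16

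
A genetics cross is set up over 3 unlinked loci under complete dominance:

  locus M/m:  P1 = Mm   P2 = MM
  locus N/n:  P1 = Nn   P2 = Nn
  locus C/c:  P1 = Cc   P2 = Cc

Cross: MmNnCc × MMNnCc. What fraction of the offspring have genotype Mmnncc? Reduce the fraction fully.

MmNnCc gametes: MNC×1, MNc×1, MnC×1, Mnc×1, mNC×1, mNc×1, mnC×1, mnc×1
MMNnCc gametes: MNC×2, MNc×2, MnC×2, Mnc×2
MmNnCc×MMNnCc grid (8·8=64): MMNNCC=2 MMNNCc=4 MMNNcc=2 MMNnCC=4 MMNnCc=8 MMNncc=4 MMnnCC=2 MMnnCc=4 MMnncc=2 MmNNCC=2 MmNNCc=4 MmNNcc=2 MmNnCC=4 MmNnCc=8 MmNncc=4 MmnnCC=2 MmnnCc=4 Mmnncc=2
Mmnncc hits 2/64; gcd=2; 2÷2/64÷2 = 1/32

P(Mmnncc) = 1/32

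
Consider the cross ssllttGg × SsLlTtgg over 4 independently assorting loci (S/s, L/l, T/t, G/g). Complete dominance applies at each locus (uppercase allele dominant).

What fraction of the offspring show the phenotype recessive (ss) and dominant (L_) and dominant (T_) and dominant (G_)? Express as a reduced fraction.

P(ss L_ T_ G_) = 1/16

ssllttGg gametes: sltG×8, sltg×8
SsLlTtgg gametes: SLTg×2, SLtg×2, SlTg×2, Sltg×2, sLTg×2, sLtg×2, slTg×2, sltg×2
ssllttGg×SsLlTtgg grid (16·16=256): SsLlTtGg=16 SsLlTtgg=16 SsLlttGg=16 SsLlttgg=16 SsllTtGg=16 SsllTtgg=16 SsllttGg=16 Ssllttgg=16 ssLlTtGg=16 ssLlTtgg=16 ssLlttGg=16 ssLlttgg=16 ssllTtGg=16 ssllTtgg=16 ssllttGg=16 ssllttgg=16
ss L_ T_ G_ hits 16/256; gcd=16; 16÷16/256÷16 = 1/16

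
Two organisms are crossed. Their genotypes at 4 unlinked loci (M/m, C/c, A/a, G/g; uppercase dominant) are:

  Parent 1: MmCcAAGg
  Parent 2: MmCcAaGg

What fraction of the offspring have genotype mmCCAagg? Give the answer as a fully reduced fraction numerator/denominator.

MmCcAAGg gametes: MCAG×2, MCAg×2, McAG×2, McAg×2, mCAG×2, mCAg×2, mcAG×2, mcAg×2
MmCcAaGg gametes: MCAG×1, MCAg×1, MCaG×1, MCag×1, McAG×1, McAg×1, McaG×1, Mcag×1, mCAG×1, mCAg×1, mCaG×1, mCag×1, mcAG×1, mcAg×1, mcaG×1, mcag×1
MmCcAAGg×MmCcAaGg grid (16·16=256): MMCCAAGG=2 MMCCAAGg=4 MMCCAAgg=2 MMCCAaGG=2 MMCCAaGg=4 MMCCAagg=2 MMCcAAGG=4 MMCcAAGg=8 MMCcAAgg=4 MMCcAaGG=4 MMCcAaGg=8 MMCcAagg=4 MMccAAGG=2 MMccAAGg=4 MMccAAgg=2 MMccAaGG=2 MMccAaGg=4 MMccAagg=2 MmCCAAGG=4 MmCCAAGg=8 MmCCAAgg=4 MmCCAaGG=4 MmCCAaGg=8 MmCCAagg=4 MmCcAAGG=8 MmCcAAGg=16 MmCcAAgg=8 MmCcAaGG=8 MmCcAaGg=16 MmCcAagg=8 MmccAAGG=4 MmccAAGg=8 MmccAAgg=4 MmccAaGG=4 MmccAaGg=8 MmccAagg=4 mmCCAAGG=2 mmCCAAGg=4 mmCCAAgg=2 mmCCAaGG=2 mmCCAaGg=4 mmCCAagg=2 mmCcAAGG=4 mmCcAAGg=8 mmCcAAgg=4 mmCcAaGG=4 mmCcAaGg=8 mmCcAagg=4 mmccAAGG=2 mmccAAGg=4 mmccAAgg=2 mmccAaGG=2 mmccAaGg=4 mmccAagg=2
mmCCAagg hits 2/256; gcd=2; 2÷2/256÷2 = 1/128

P(mmCCAagg) = 1/128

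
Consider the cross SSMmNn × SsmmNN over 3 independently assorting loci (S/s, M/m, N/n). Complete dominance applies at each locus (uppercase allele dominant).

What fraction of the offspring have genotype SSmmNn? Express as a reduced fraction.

SSMmNn gametes: SMN×2, SMn×2, SmN×2, Smn×2
SsmmNN gametes: SmN×4, smN×4
SSMmNn×SsmmNN grid (8·8=64): SSMmNN=8 SSMmNn=8 SSmmNN=8 SSmmNn=8 SsMmNN=8 SsMmNn=8 SsmmNN=8 SsmmNn=8
SSmmNn hits 8/64; gcd=8; 8÷8/64÷8 = 1/8

P(SSmmNn) = 1/8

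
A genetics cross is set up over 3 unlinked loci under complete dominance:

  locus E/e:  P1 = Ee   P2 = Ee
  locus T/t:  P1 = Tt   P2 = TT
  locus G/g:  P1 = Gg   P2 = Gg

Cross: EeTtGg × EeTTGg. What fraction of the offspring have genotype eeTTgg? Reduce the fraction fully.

EeTtGg gametes: ETG×1, ETg×1, EtG×1, Etg×1, eTG×1, eTg×1, etG×1, etg×1
EeTTGg gametes: ETG×2, ETg×2, eTG×2, eTg×2
EeTtGg×EeTTGg grid (8·8=64): EETTGG=2 EETTGg=4 EETTgg=2 EETtGG=2 EETtGg=4 EETtgg=2 EeTTGG=4 EeTTGg=8 EeTTgg=4 EeTtGG=4 EeTtGg=8 EeTtgg=4 eeTTGG=2 eeTTGg=4 eeTTgg=2 eeTtGG=2 eeTtGg=4 eeTtgg=2
eeTTgg hits 2/64; gcd=2; 2÷2/64÷2 = 1/32

P(eeTTgg) = 1/32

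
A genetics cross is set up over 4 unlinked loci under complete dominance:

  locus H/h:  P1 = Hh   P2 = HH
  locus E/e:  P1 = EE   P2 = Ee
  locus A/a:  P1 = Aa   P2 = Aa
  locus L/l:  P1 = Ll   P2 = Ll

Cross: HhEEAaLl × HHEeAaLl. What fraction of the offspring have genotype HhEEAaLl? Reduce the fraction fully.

HhEEAaLl gametes: HEAL×2, HEAl×2, HEaL×2, HEal×2, hEAL×2, hEAl×2, hEaL×2, hEal×2
HHEeAaLl gametes: HEAL×2, HEAl×2, HEaL×2, HEal×2, HeAL×2, HeAl×2, HeaL×2, Heal×2
HhEEAaLl×HHEeAaLl grid (16·16=256): HHEEAALL=4 HHEEAALl=8 HHEEAAll=4 HHEEAaLL=8 HHEEAaLl=16 HHEEAall=8 HHEEaaLL=4 HHEEaaLl=8 HHEEaall=4 HHEeAALL=4 HHEeAALl=8 HHEeAAll=4 HHEeAaLL=8 HHEeAaLl=16 HHEeAall=8 HHEeaaLL=4 HHEeaaLl=8 HHEeaall=4 HhEEAALL=4 HhEEAALl=8 HhEEAAll=4 HhEEAaLL=8 HhEEAaLl=16 HhEEAall=8 HhEEaaLL=4 HhEEaaLl=8 HhEEaall=4 HhEeAALL=4 HhEeAALl=8 HhEeAAll=4 HhEeAaLL=8 HhEeAaLl=16 HhEeAall=8 HhEeaaLL=4 HhEeaaLl=8 HhEeaall=4
HhEEAaLl hits 16/256; gcd=16; 16÷16/256÷16 = 1/16

P(HhEEAaLl) = 1/16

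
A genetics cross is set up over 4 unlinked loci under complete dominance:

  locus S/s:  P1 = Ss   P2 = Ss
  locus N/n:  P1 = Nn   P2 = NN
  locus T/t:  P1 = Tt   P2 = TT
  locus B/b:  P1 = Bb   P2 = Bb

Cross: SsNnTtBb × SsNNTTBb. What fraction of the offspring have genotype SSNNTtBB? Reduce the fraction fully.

SsNnTtBb gametes: SNTB×1, SNTb×1, SNtB×1, SNtb×1, SnTB×1, SnTb×1, SntB×1, Sntb×1, sNTB×1, sNTb×1, sNtB×1, sNtb×1, snTB×1, snTb×1, sntB×1, sntb×1
SsNNTTBb gametes: SNTB×4, SNTb×4, sNTB×4, sNTb×4
SsNnTtBb×SsNNTTBb grid (16·16=256): SSNNTTBB=4 SSNNTTBb=8 SSNNTTbb=4 SSNNTtBB=4 SSNNTtBb=8 SSNNTtbb=4 SSNnTTBB=4 SSNnTTBb=8 SSNnTTbb=4 SSNnTtBB=4 SSNnTtBb=8 SSNnTtbb=4 SsNNTTBB=8 SsNNTTBb=16 SsNNTTbb=8 SsNNTtBB=8 SsNNTtBb=16 SsNNTtbb=8 SsNnTTBB=8 SsNnTTBb=16 SsNnTTbb=8 SsNnTtBB=8 SsNnTtBb=16 SsNnTtbb=8 ssNNTTBB=4 ssNNTTBb=8 ssNNTTbb=4 ssNNTtBB=4 ssNNTtBb=8 ssNNTtbb=4 ssNnTTBB=4 ssNnTTBb=8 ssNnTTbb=4 ssNnTtBB=4 ssNnTtBb=8 ssNnTtbb=4
SSNNTtBB hits 4/256; gcd=4; 4÷4/256÷4 = 1/64

P(SSNNTtBB) = 1/64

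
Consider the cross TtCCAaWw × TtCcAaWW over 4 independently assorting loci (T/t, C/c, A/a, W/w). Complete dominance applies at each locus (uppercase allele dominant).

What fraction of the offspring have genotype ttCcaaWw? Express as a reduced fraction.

TtCCAaWw gametes: TCAW×2, TCAw×2, TCaW×2, TCaw×2, tCAW×2, tCAw×2, tCaW×2, tCaw×2
TtCcAaWW gametes: TCAW×2, TCaW×2, TcAW×2, TcaW×2, tCAW×2, tCaW×2, tcAW×2, tcaW×2
TtCCAaWw×TtCcAaWW grid (16·16=256): TTCCAAWW=4 TTCCAAWw=4 TTCCAaWW=8 TTCCAaWw=8 TTCCaaWW=4 TTCCaaWw=4 TTCcAAWW=4 TTCcAAWw=4 TTCcAaWW=8 TTCcAaWw=8 TTCcaaWW=4 TTCcaaWw=4 TtCCAAWW=8 TtCCAAWw=8 TtCCAaWW=16 TtCCAaWw=16 TtCCaaWW=8 TtCCaaWw=8 TtCcAAWW=8 TtCcAAWw=8 TtCcAaWW=16 TtCcAaWw=16 TtCcaaWW=8 TtCcaaWw=8 ttCCAAWW=4 ttCCAAWw=4 ttCCAaWW=8 ttCCAaWw=8 ttCCaaWW=4 ttCCaaWw=4 ttCcAAWW=4 ttCcAAWw=4 ttCcAaWW=8 ttCcAaWw=8 ttCcaaWW=4 ttCcaaWw=4
ttCcaaWw hits 4/256; gcd=4; 4÷4/256÷4 = 1/64

P(ttCcaaWw) = 1/64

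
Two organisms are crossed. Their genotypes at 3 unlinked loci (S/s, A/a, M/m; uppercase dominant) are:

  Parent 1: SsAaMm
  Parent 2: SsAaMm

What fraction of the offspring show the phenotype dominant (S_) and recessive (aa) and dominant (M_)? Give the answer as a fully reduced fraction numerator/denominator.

SsAaMm gametes: SAM×1, SAm×1, SaM×1, Sam×1, sAM×1, sAm×1, saM×1, sam×1
SsAaMm gametes: SAM×1, SAm×1, SaM×1, Sam×1, sAM×1, sAm×1, saM×1, sam×1
SsAaMm×SsAaMm grid (8·8=64): SSAAMM=1 SSAAMm=2 SSAAmm=1 SSAaMM=2 SSAaMm=4 SSAamm=2 SSaaMM=1 SSaaMm=2 SSaamm=1 SsAAMM=2 SsAAMm=4 SsAAmm=2 SsAaMM=4 SsAaMm=8 SsAamm=4 SsaaMM=2 SsaaMm=4 Ssaamm=2 ssAAMM=1 ssAAMm=2 ssAAmm=1 ssAaMM=2 ssAaMm=4 ssAamm=2 ssaaMM=1 ssaaMm=2 ssaamm=1
S_ aa M_ hits 9/64; gcd=1; 9÷1/64÷1 = 9/64

P(S_ aa M_) = 9/64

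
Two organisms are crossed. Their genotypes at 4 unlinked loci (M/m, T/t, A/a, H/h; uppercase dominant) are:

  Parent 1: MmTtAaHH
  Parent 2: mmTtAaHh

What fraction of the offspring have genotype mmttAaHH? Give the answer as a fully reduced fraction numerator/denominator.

MmTtAaHH gametes: MTAH×2, MTaH×2, MtAH×2, MtaH×2, mTAH×2, mTaH×2, mtAH×2, mtaH×2
mmTtAaHh gametes: mTAH×2, mTAh×2, mTaH×2, mTah×2, mtAH×2, mtAh×2, mtaH×2, mtah×2
MmTtAaHH×mmTtAaHh grid (16·16=256): MmTTAAHH=4 MmTTAAHh=4 MmTTAaHH=8 MmTTAaHh=8 MmTTaaHH=4 MmTTaaHh=4 MmTtAAHH=8 MmTtAAHh=8 MmTtAaHH=16 MmTtAaHh=16 MmTtaaHH=8 MmTtaaHh=8 MmttAAHH=4 MmttAAHh=4 MmttAaHH=8 MmttAaHh=8 MmttaaHH=4 MmttaaHh=4 mmTTAAHH=4 mmTTAAHh=4 mmTTAaHH=8 mmTTAaHh=8 mmTTaaHH=4 mmTTaaHh=4 mmTtAAHH=8 mmTtAAHh=8 mmTtAaHH=16 mmTtAaHh=16 mmTtaaHH=8 mmTtaaHh=8 mmttAAHH=4 mmttAAHh=4 mmttAaHH=8 mmttAaHh=8 mmttaaHH=4 mmttaaHh=4
mmttAaHH hits 8/256; gcd=8; 8÷8/256÷8 = 1/32

P(mmttAaHH) = 1/32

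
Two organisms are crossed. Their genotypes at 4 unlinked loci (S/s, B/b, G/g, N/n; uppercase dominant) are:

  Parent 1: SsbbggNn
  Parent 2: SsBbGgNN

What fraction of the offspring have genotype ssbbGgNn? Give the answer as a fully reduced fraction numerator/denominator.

P(ssbbGgNn) = 1/32

SsbbggNn gametes: SbgN×4, Sbgn×4, sbgN×4, sbgn×4
SsBbGgNN gametes: SBGN×2, SBgN×2, SbGN×2, SbgN×2, sBGN×2, sBgN×2, sbGN×2, sbgN×2
SsbbggNn×SsBbGgNN grid (16·16=256): SSBbGgNN=8 SSBbGgNn=8 SSBbggNN=8 SSBbggNn=8 SSbbGgNN=8 SSbbGgNn=8 SSbbggNN=8 SSbbggNn=8 SsBbGgNN=16 SsBbGgNn=16 SsBbggNN=16 SsBbggNn=16 SsbbGgNN=16 SsbbGgNn=16 SsbbggNN=16 SsbbggNn=16 ssBbGgNN=8 ssBbGgNn=8 ssBbggNN=8 ssBbggNn=8 ssbbGgNN=8 ssbbGgNn=8 ssbbggNN=8 ssbbggNn=8
ssbbGgNn hits 8/256; gcd=8; 8÷8/256÷8 = 1/32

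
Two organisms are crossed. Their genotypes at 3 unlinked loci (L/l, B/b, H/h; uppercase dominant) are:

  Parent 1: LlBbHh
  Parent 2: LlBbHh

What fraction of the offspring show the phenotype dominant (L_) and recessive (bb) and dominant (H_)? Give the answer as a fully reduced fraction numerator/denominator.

LlBbHh gametes: LBH×1, LBh×1, LbH×1, Lbh×1, lBH×1, lBh×1, lbH×1, lbh×1
LlBbHh gametes: LBH×1, LBh×1, LbH×1, Lbh×1, lBH×1, lBh×1, lbH×1, lbh×1
LlBbHh×LlBbHh grid (8·8=64): LLBBHH=1 LLBBHh=2 LLBBhh=1 LLBbHH=2 LLBbHh=4 LLBbhh=2 LLbbHH=1 LLbbHh=2 LLbbhh=1 LlBBHH=2 LlBBHh=4 LlBBhh=2 LlBbHH=4 LlBbHh=8 LlBbhh=4 LlbbHH=2 LlbbHh=4 Llbbhh=2 llBBHH=1 llBBHh=2 llBBhh=1 llBbHH=2 llBbHh=4 llBbhh=2 llbbHH=1 llbbHh=2 llbbhh=1
L_ bb H_ hits 9/64; gcd=1; 9÷1/64÷1 = 9/64

P(L_ bb H_) = 9/64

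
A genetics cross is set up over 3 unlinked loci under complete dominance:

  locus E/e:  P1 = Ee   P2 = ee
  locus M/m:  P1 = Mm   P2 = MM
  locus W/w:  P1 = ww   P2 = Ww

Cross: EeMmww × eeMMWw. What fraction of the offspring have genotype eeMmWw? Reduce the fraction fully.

EeMmww gametes: EMw×2, Emw×2, eMw×2, emw×2
eeMMWw gametes: eMW×4, eMw×4
EeMmww×eeMMWw grid (8·8=64): EeMMWw=8 EeMMww=8 EeMmWw=8 EeMmww=8 eeMMWw=8 eeMMww=8 eeMmWw=8 eeMmww=8
eeMmWw hits 8/64; gcd=8; 8÷8/64÷8 = 1/8

P(eeMmWw) = 1/8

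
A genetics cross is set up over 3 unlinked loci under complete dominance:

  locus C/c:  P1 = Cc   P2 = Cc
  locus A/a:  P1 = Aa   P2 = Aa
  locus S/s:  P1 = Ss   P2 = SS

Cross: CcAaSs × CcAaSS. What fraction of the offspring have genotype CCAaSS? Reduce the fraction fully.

CcAaSs gametes: CAS×1, CAs×1, CaS×1, Cas×1, cAS×1, cAs×1, caS×1, cas×1
CcAaSS gametes: CAS×2, CaS×2, cAS×2, caS×2
CcAaSs×CcAaSS grid (8·8=64): CCAASS=2 CCAASs=2 CCAaSS=4 CCAaSs=4 CCaaSS=2 CCaaSs=2 CcAASS=4 CcAASs=4 CcAaSS=8 CcAaSs=8 CcaaSS=4 CcaaSs=4 ccAASS=2 ccAASs=2 ccAaSS=4 ccAaSs=4 ccaaSS=2 ccaaSs=2
CCAaSS hits 4/64; gcd=4; 4÷4/64÷4 = 1/16

P(CCAaSS) = 1/16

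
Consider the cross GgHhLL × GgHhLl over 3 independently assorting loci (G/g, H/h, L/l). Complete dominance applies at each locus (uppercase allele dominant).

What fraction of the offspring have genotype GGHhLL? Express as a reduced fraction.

GgHhLL gametes: GHL×2, GhL×2, gHL×2, ghL×2
GgHhLl gametes: GHL×1, GHl×1, GhL×1, Ghl×1, gHL×1, gHl×1, ghL×1, ghl×1
GgHhLL×GgHhLl grid (8·8=64): GGHHLL=2 GGHHLl=2 GGHhLL=4 GGHhLl=4 GGhhLL=2 GGhhLl=2 GgHHLL=4 GgHHLl=4 GgHhLL=8 GgHhLl=8 GghhLL=4 GghhLl=4 ggHHLL=2 ggHHLl=2 ggHhLL=4 ggHhLl=4 gghhLL=2 gghhLl=2
GGHhLL hits 4/64; gcd=4; 4÷4/64÷4 = 1/16

P(GGHhLL) = 1/16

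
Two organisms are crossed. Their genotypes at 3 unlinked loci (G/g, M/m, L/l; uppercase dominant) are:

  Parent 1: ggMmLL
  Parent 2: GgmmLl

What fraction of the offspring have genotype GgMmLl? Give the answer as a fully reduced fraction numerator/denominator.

ggMmLL gametes: gML×4, gmL×4
GgmmLl gametes: GmL×2, Gml×2, gmL×2, gml×2
ggMmLL×GgmmLl grid (8·8=64): GgMmLL=8 GgMmLl=8 GgmmLL=8 GgmmLl=8 ggMmLL=8 ggMmLl=8 ggmmLL=8 ggmmLl=8
GgMmLl hits 8/64; gcd=8; 8÷8/64÷8 = 1/8

P(GgMmLl) = 1/8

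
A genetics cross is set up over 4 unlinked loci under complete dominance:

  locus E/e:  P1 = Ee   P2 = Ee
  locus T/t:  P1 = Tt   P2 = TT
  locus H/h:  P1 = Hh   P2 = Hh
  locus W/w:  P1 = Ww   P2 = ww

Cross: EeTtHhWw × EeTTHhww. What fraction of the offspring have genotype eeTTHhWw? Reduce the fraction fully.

EeTtHhWw gametes: ETHW×1, ETHw×1, EThW×1, EThw×1, EtHW×1, EtHw×1, EthW×1, Ethw×1, eTHW×1, eTHw×1, eThW×1, eThw×1, etHW×1, etHw×1, ethW×1, ethw×1
EeTTHhww gametes: ETHw×4, EThw×4, eTHw×4, eThw×4
EeTtHhWw×EeTTHhww grid (16·16=256): EETTHHWw=4 EETTHHww=4 EETTHhWw=8 EETTHhww=8 EETThhWw=4 EETThhww=4 EETtHHWw=4 EETtHHww=4 EETtHhWw=8 EETtHhww=8 EETthhWw=4 EETthhww=4 EeTTHHWw=8 EeTTHHww=8 EeTTHhWw=16 EeTTHhww=16 EeTThhWw=8 EeTThhww=8 EeTtHHWw=8 EeTtHHww=8 EeTtHhWw=16 EeTtHhww=16 EeTthhWw=8 EeTthhww=8 eeTTHHWw=4 eeTTHHww=4 eeTTHhWw=8 eeTTHhww=8 eeTThhWw=4 eeTThhww=4 eeTtHHWw=4 eeTtHHww=4 eeTtHhWw=8 eeTtHhww=8 eeTthhWw=4 eeTthhww=4
eeTTHhWw hits 8/256; gcd=8; 8÷8/256÷8 = 1/32

P(eeTTHhWw) = 1/32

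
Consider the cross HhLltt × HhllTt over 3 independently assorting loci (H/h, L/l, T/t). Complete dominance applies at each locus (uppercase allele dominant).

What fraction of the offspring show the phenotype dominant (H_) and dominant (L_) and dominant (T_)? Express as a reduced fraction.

HhLltt gametes: HLt×2, Hlt×2, hLt×2, hlt×2
HhllTt gametes: HlT×2, Hlt×2, hlT×2, hlt×2
HhLltt×HhllTt grid (8·8=64): HHLlTt=4 HHLltt=4 HHllTt=4 HHlltt=4 HhLlTt=8 HhLltt=8 HhllTt=8 Hhlltt=8 hhLlTt=4 hhLltt=4 hhllTt=4 hhlltt=4
H_ L_ T_ hits 12/64; gcd=4; 12÷4/64÷4 = 3/16

P(H_ L_ T_) = 3/16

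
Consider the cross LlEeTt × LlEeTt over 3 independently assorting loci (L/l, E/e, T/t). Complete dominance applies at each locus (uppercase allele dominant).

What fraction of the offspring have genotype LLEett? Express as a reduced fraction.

LlEeTt gametes: LET×1, LEt×1, LeT×1, Let×1, lET×1, lEt×1, leT×1, let×1
LlEeTt gametes: LET×1, LEt×1, LeT×1, Let×1, lET×1, lEt×1, leT×1, let×1
LlEeTt×LlEeTt grid (8·8=64): LLEETT=1 LLEETt=2 LLEEtt=1 LLEeTT=2 LLEeTt=4 LLEett=2 LLeeTT=1 LLeeTt=2 LLeett=1 LlEETT=2 LlEETt=4 LlEEtt=2 LlEeTT=4 LlEeTt=8 LlEett=4 LleeTT=2 LleeTt=4 Lleett=2 llEETT=1 llEETt=2 llEEtt=1 llEeTT=2 llEeTt=4 llEett=2 lleeTT=1 lleeTt=2 lleett=1
LLEett hits 2/64; gcd=2; 2÷2/64÷2 = 1/32

P(LLEett) = 1/32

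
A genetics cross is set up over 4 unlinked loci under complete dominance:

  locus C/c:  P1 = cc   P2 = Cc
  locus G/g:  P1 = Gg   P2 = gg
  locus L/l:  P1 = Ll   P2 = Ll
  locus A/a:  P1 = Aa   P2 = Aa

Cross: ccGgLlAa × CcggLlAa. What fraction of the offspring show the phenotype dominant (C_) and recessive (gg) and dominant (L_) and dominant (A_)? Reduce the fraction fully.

ccGgLlAa gametes: cGLA×2, cGLa×2, cGlA×2, cGla×2, cgLA×2, cgLa×2, cglA×2, cgla×2
CcggLlAa gametes: CgLA×2, CgLa×2, CglA×2, Cgla×2, cgLA×2, cgLa×2, cglA×2, cgla×2
ccGgLlAa×CcggLlAa grid (16·16=256): CcGgLLAA=4 CcGgLLAa=8 CcGgLLaa=4 CcGgLlAA=8 CcGgLlAa=16 CcGgLlaa=8 CcGgllAA=4 CcGgllAa=8 CcGgllaa=4 CcggLLAA=4 CcggLLAa=8 CcggLLaa=4 CcggLlAA=8 CcggLlAa=16 CcggLlaa=8 CcggllAA=4 CcggllAa=8 Ccggllaa=4 ccGgLLAA=4 ccGgLLAa=8 ccGgLLaa=4 ccGgLlAA=8 ccGgLlAa=16 ccGgLlaa=8 ccGgllAA=4 ccGgllAa=8 ccGgllaa=4 ccggLLAA=4 ccggLLAa=8 ccggLLaa=4 ccggLlAA=8 ccggLlAa=16 ccggLlaa=8 ccggllAA=4 ccggllAa=8 ccggllaa=4
C_ gg L_ A_ hits 36/256; gcd=4; 36÷4/256÷4 = 9/64

P(C_ gg L_ A_) = 9/64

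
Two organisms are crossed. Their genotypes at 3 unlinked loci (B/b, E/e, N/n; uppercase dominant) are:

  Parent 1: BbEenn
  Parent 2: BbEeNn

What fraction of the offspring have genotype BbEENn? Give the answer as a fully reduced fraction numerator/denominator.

P(BbEENn) = 1/16

BbEenn gametes: BEn×2, Ben×2, bEn×2, ben×2
BbEeNn gametes: BEN×1, BEn×1, BeN×1, Ben×1, bEN×1, bEn×1, beN×1, ben×1
BbEenn×BbEeNn grid (8·8=64): BBEENn=2 BBEEnn=2 BBEeNn=4 BBEenn=4 BBeeNn=2 BBeenn=2 BbEENn=4 BbEEnn=4 BbEeNn=8 BbEenn=8 BbeeNn=4 Bbeenn=4 bbEENn=2 bbEEnn=2 bbEeNn=4 bbEenn=4 bbeeNn=2 bbeenn=2
BbEENn hits 4/64; gcd=4; 4÷4/64÷4 = 1/16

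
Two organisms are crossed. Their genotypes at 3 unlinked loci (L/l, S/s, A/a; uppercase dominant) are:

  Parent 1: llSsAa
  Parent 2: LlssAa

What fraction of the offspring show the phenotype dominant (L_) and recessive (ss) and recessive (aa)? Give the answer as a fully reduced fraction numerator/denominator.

P(L_ ss aa) = 1/16

llSsAa gametes: lSA×2, lSa×2, lsA×2, lsa×2
LlssAa gametes: LsA×2, Lsa×2, lsA×2, lsa×2
llSsAa×LlssAa grid (8·8=64): LlSsAA=4 LlSsAa=8 LlSsaa=4 LlssAA=4 LlssAa=8 Llssaa=4 llSsAA=4 llSsAa=8 llSsaa=4 llssAA=4 llssAa=8 llssaa=4
L_ ss aa hits 4/64; gcd=4; 4÷4/64÷4 = 1/16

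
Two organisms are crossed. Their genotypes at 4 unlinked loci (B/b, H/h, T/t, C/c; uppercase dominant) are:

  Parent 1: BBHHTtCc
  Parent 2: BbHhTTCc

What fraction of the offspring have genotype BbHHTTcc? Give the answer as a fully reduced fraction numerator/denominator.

P(BbHHTTcc) = 1/32

BBHHTtCc gametes: BHTC×4, BHTc×4, BHtC×4, BHtc×4
BbHhTTCc gametes: BHTC×2, BHTc×2, BhTC×2, BhTc×2, bHTC×2, bHTc×2, bhTC×2, bhTc×2
BBHHTtCc×BbHhTTCc grid (16·16=256): BBHHTTCC=8 BBHHTTCc=16 BBHHTTcc=8 BBHHTtCC=8 BBHHTtCc=16 BBHHTtcc=8 BBHhTTCC=8 BBHhTTCc=16 BBHhTTcc=8 BBHhTtCC=8 BBHhTtCc=16 BBHhTtcc=8 BbHHTTCC=8 BbHHTTCc=16 BbHHTTcc=8 BbHHTtCC=8 BbHHTtCc=16 BbHHTtcc=8 BbHhTTCC=8 BbHhTTCc=16 BbHhTTcc=8 BbHhTtCC=8 BbHhTtCc=16 BbHhTtcc=8
BbHHTTcc hits 8/256; gcd=8; 8÷8/256÷8 = 1/32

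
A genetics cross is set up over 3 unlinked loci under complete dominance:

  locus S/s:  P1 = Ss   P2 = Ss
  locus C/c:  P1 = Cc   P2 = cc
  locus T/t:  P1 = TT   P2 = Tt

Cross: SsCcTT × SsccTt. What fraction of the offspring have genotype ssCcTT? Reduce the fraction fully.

P(ssCcTT) = 1/16

SsCcTT gametes: SCT×2, ScT×2, sCT×2, scT×2
SsccTt gametes: ScT×2, Sct×2, scT×2, sct×2
SsCcTT×SsccTt grid (8·8=64): SSCcTT=4 SSCcTt=4 SSccTT=4 SSccTt=4 SsCcTT=8 SsCcTt=8 SsccTT=8 SsccTt=8 ssCcTT=4 ssCcTt=4 ssccTT=4 ssccTt=4
ssCcTT hits 4/64; gcd=4; 4÷4/64÷4 = 1/16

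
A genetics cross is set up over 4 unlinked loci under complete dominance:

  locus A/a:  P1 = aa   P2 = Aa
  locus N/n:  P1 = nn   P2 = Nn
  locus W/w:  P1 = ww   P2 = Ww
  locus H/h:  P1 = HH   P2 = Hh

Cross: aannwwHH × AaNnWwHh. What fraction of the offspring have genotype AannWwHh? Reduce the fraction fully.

aannwwHH gametes: anwH×16
AaNnWwHh gametes: ANWH×1, ANWh×1, ANwH×1, ANwh×1, AnWH×1, AnWh×1, AnwH×1, Anwh×1, aNWH×1, aNWh×1, aNwH×1, aNwh×1, anWH×1, anWh×1, anwH×1, anwh×1
aannwwHH×AaNnWwHh grid (16·16=256): AaNnWwHH=16 AaNnWwHh=16 AaNnwwHH=16 AaNnwwHh=16 AannWwHH=16 AannWwHh=16 AannwwHH=16 AannwwHh=16 aaNnWwHH=16 aaNnWwHh=16 aaNnwwHH=16 aaNnwwHh=16 aannWwHH=16 aannWwHh=16 aannwwHH=16 aannwwHh=16
AannWwHh hits 16/256; gcd=16; 16÷16/256÷16 = 1/16

P(AannWwHh) = 1/16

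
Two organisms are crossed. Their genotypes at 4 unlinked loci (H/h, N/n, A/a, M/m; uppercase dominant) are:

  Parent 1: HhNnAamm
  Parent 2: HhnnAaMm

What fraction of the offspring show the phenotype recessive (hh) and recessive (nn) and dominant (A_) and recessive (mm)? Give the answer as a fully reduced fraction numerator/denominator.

HhNnAamm gametes: HNAm×2, HNam×2, HnAm×2, Hnam×2, hNAm×2, hNam×2, hnAm×2, hnam×2
HhnnAaMm gametes: HnAM×2, HnAm×2, HnaM×2, Hnam×2, hnAM×2, hnAm×2, hnaM×2, hnam×2
HhNnAamm×HhnnAaMm grid (16·16=256): HHNnAAMm=4 HHNnAAmm=4 HHNnAaMm=8 HHNnAamm=8 HHNnaaMm=4 HHNnaamm=4 HHnnAAMm=4 HHnnAAmm=4 HHnnAaMm=8 HHnnAamm=8 HHnnaaMm=4 HHnnaamm=4 HhNnAAMm=8 HhNnAAmm=8 HhNnAaMm=16 HhNnAamm=16 HhNnaaMm=8 HhNnaamm=8 HhnnAAMm=8 HhnnAAmm=8 HhnnAaMm=16 HhnnAamm=16 HhnnaaMm=8 Hhnnaamm=8 hhNnAAMm=4 hhNnAAmm=4 hhNnAaMm=8 hhNnAamm=8 hhNnaaMm=4 hhNnaamm=4 hhnnAAMm=4 hhnnAAmm=4 hhnnAaMm=8 hhnnAamm=8 hhnnaaMm=4 hhnnaamm=4
hh nn A_ mm hits 12/256; gcd=4; 12÷4/256÷4 = 3/64

P(hh nn A_ mm) = 3/64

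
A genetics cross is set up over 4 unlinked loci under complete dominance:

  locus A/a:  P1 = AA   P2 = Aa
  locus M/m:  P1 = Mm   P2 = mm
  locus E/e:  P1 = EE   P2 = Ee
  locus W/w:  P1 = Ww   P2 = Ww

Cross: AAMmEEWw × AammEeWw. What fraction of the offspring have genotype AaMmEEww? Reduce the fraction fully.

P(AaMmEEww) = 1/32

AAMmEEWw gametes: AMEW×4, AMEw×4, AmEW×4, AmEw×4
AammEeWw gametes: AmEW×2, AmEw×2, AmeW×2, Amew×2, amEW×2, amEw×2, ameW×2, amew×2
AAMmEEWw×AammEeWw grid (16·16=256): AAMmEEWW=8 AAMmEEWw=16 AAMmEEww=8 AAMmEeWW=8 AAMmEeWw=16 AAMmEeww=8 AAmmEEWW=8 AAmmEEWw=16 AAmmEEww=8 AAmmEeWW=8 AAmmEeWw=16 AAmmEeww=8 AaMmEEWW=8 AaMmEEWw=16 AaMmEEww=8 AaMmEeWW=8 AaMmEeWw=16 AaMmEeww=8 AammEEWW=8 AammEEWw=16 AammEEww=8 AammEeWW=8 AammEeWw=16 AammEeww=8
AaMmEEww hits 8/256; gcd=8; 8÷8/256÷8 = 1/32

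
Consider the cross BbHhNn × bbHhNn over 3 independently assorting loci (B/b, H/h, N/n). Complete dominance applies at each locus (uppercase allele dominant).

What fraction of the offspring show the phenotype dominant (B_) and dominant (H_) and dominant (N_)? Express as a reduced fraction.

BbHhNn gametes: BHN×1, BHn×1, BhN×1, Bhn×1, bHN×1, bHn×1, bhN×1, bhn×1
bbHhNn gametes: bHN×2, bHn×2, bhN×2, bhn×2
BbHhNn×bbHhNn grid (8·8=64): BbHHNN=2 BbHHNn=4 BbHHnn=2 BbHhNN=4 BbHhNn=8 BbHhnn=4 BbhhNN=2 BbhhNn=4 Bbhhnn=2 bbHHNN=2 bbHHNn=4 bbHHnn=2 bbHhNN=4 bbHhNn=8 bbHhnn=4 bbhhNN=2 bbhhNn=4 bbhhnn=2
B_ H_ N_ hits 18/64; gcd=2; 18÷2/64÷2 = 9/32

P(B_ H_ N_) = 9/32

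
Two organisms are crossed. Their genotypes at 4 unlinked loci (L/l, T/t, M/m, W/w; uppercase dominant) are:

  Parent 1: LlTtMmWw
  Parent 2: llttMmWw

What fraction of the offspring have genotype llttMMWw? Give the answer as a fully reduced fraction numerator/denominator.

LlTtMmWw gametes: LTMW×1, LTMw×1, LTmW×1, LTmw×1, LtMW×1, LtMw×1, LtmW×1, Ltmw×1, lTMW×1, lTMw×1, lTmW×1, lTmw×1, ltMW×1, ltMw×1, ltmW×1, ltmw×1
llttMmWw gametes: ltMW×4, ltMw×4, ltmW×4, ltmw×4
LlTtMmWw×llttMmWw grid (16·16=256): LlTtMMWW=4 LlTtMMWw=8 LlTtMMww=4 LlTtMmWW=8 LlTtMmWw=16 LlTtMmww=8 LlTtmmWW=4 LlTtmmWw=8 LlTtmmww=4 LlttMMWW=4 LlttMMWw=8 LlttMMww=4 LlttMmWW=8 LlttMmWw=16 LlttMmww=8 LlttmmWW=4 LlttmmWw=8 Llttmmww=4 llTtMMWW=4 llTtMMWw=8 llTtMMww=4 llTtMmWW=8 llTtMmWw=16 llTtMmww=8 llTtmmWW=4 llTtmmWw=8 llTtmmww=4 llttMMWW=4 llttMMWw=8 llttMMww=4 llttMmWW=8 llttMmWw=16 llttMmww=8 llttmmWW=4 llttmmWw=8 llttmmww=4
llttMMWw hits 8/256; gcd=8; 8÷8/256÷8 = 1/32

P(llttMMWw) = 1/32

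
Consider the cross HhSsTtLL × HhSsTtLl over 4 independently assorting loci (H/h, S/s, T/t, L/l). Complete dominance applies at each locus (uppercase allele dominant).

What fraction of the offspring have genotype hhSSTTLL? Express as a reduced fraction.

HhSsTtLL gametes: HSTL×2, HStL×2, HsTL×2, HstL×2, hSTL×2, hStL×2, hsTL×2, hstL×2
HhSsTtLl gametes: HSTL×1, HSTl×1, HStL×1, HStl×1, HsTL×1, HsTl×1, HstL×1, Hstl×1, hSTL×1, hSTl×1, hStL×1, hStl×1, hsTL×1, hsTl×1, hstL×1, hstl×1
HhSsTtLL×HhSsTtLl grid (16·16=256): HHSSTTLL=2 HHSSTTLl=2 HHSSTtLL=4 HHSSTtLl=4 HHSSttLL=2 HHSSttLl=2 HHSsTTLL=4 HHSsTTLl=4 HHSsTtLL=8 HHSsTtLl=8 HHSsttLL=4 HHSsttLl=4 HHssTTLL=2 HHssTTLl=2 HHssTtLL=4 HHssTtLl=4 HHssttLL=2 HHssttLl=2 HhSSTTLL=4 HhSSTTLl=4 HhSSTtLL=8 HhSSTtLl=8 HhSSttLL=4 HhSSttLl=4 HhSsTTLL=8 HhSsTTLl=8 HhSsTtLL=16 HhSsTtLl=16 HhSsttLL=8 HhSsttLl=8 HhssTTLL=4 HhssTTLl=4 HhssTtLL=8 HhssTtLl=8 HhssttLL=4 HhssttLl=4 hhSSTTLL=2 hhSSTTLl=2 hhSSTtLL=4 hhSSTtLl=4 hhSSttLL=2 hhSSttLl=2 hhSsTTLL=4 hhSsTTLl=4 hhSsTtLL=8 hhSsTtLl=8 hhSsttLL=4 hhSsttLl=4 hhssTTLL=2 hhssTTLl=2 hhssTtLL=4 hhssTtLl=4 hhssttLL=2 hhssttLl=2
hhSSTTLL hits 2/256; gcd=2; 2÷2/256÷2 = 1/128

P(hhSSTTLL) = 1/128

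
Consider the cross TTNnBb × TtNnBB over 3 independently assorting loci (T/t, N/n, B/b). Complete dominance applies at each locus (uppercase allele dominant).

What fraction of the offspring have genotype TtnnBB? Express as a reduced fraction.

P(TtnnBB) = 1/16

TTNnBb gametes: TNB×2, TNb×2, TnB×2, Tnb×2
TtNnBB gametes: TNB×2, TnB×2, tNB×2, tnB×2
TTNnBb×TtNnBB grid (8·8=64): TTNNBB=4 TTNNBb=4 TTNnBB=8 TTNnBb=8 TTnnBB=4 TTnnBb=4 TtNNBB=4 TtNNBb=4 TtNnBB=8 TtNnBb=8 TtnnBB=4 TtnnBb=4
TtnnBB hits 4/64; gcd=4; 4÷4/64÷4 = 1/16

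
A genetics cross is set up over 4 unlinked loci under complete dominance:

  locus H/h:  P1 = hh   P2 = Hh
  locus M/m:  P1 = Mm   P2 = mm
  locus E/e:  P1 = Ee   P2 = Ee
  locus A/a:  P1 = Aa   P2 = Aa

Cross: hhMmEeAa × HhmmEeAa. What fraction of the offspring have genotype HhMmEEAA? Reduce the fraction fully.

hhMmEeAa gametes: hMEA×2, hMEa×2, hMeA×2, hMea×2, hmEA×2, hmEa×2, hmeA×2, hmea×2
HhmmEeAa gametes: HmEA×2, HmEa×2, HmeA×2, Hmea×2, hmEA×2, hmEa×2, hmeA×2, hmea×2
hhMmEeAa×HhmmEeAa grid (16·16=256): HhMmEEAA=4 HhMmEEAa=8 HhMmEEaa=4 HhMmEeAA=8 HhMmEeAa=16 HhMmEeaa=8 HhMmeeAA=4 HhMmeeAa=8 HhMmeeaa=4 HhmmEEAA=4 HhmmEEAa=8 HhmmEEaa=4 HhmmEeAA=8 HhmmEeAa=16 HhmmEeaa=8 HhmmeeAA=4 HhmmeeAa=8 Hhmmeeaa=4 hhMmEEAA=4 hhMmEEAa=8 hhMmEEaa=4 hhMmEeAA=8 hhMmEeAa=16 hhMmEeaa=8 hhMmeeAA=4 hhMmeeAa=8 hhMmeeaa=4 hhmmEEAA=4 hhmmEEAa=8 hhmmEEaa=4 hhmmEeAA=8 hhmmEeAa=16 hhmmEeaa=8 hhmmeeAA=4 hhmmeeAa=8 hhmmeeaa=4
HhMmEEAA hits 4/256; gcd=4; 4÷4/256÷4 = 1/64

P(HhMmEEAA) = 1/64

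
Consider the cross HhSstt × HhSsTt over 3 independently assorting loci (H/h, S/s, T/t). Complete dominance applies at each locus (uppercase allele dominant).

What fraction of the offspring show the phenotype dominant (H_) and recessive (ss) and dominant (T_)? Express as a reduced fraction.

HhSstt gametes: HSt×2, Hst×2, hSt×2, hst×2
HhSsTt gametes: HST×1, HSt×1, HsT×1, Hst×1, hST×1, hSt×1, hsT×1, hst×1
HhSstt×HhSsTt grid (8·8=64): HHSSTt=2 HHSStt=2 HHSsTt=4 HHSstt=4 HHssTt=2 HHsstt=2 HhSSTt=4 HhSStt=4 HhSsTt=8 HhSstt=8 HhssTt=4 Hhsstt=4 hhSSTt=2 hhSStt=2 hhSsTt=4 hhSstt=4 hhssTt=2 hhsstt=2
H_ ss T_ hits 6/64; gcd=2; 6÷2/64÷2 = 3/32

P(H_ ss T_) = 3/32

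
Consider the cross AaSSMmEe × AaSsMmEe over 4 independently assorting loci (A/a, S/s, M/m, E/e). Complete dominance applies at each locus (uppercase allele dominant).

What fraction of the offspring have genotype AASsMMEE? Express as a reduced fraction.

AaSSMmEe gametes: ASME×2, ASMe×2, ASmE×2, ASme×2, aSME×2, aSMe×2, aSmE×2, aSme×2
AaSsMmEe gametes: ASME×1, ASMe×1, ASmE×1, ASme×1, AsME×1, AsMe×1, AsmE×1, Asme×1, aSME×1, aSMe×1, aSmE×1, aSme×1, asME×1, asMe×1, asmE×1, asme×1
AaSSMmEe×AaSsMmEe grid (16·16=256): AASSMMEE=2 AASSMMEe=4 AASSMMee=2 AASSMmEE=4 AASSMmEe=8 AASSMmee=4 AASSmmEE=2 AASSmmEe=4 AASSmmee=2 AASsMMEE=2 AASsMMEe=4 AASsMMee=2 AASsMmEE=4 AASsMmEe=8 AASsMmee=4 AASsmmEE=2 AASsmmEe=4 AASsmmee=2 AaSSMMEE=4 AaSSMMEe=8 AaSSMMee=4 AaSSMmEE=8 AaSSMmEe=16 AaSSMmee=8 AaSSmmEE=4 AaSSmmEe=8 AaSSmmee=4 AaSsMMEE=4 AaSsMMEe=8 AaSsMMee=4 AaSsMmEE=8 AaSsMmEe=16 AaSsMmee=8 AaSsmmEE=4 AaSsmmEe=8 AaSsmmee=4 aaSSMMEE=2 aaSSMMEe=4 aaSSMMee=2 aaSSMmEE=4 aaSSMmEe=8 aaSSMmee=4 aaSSmmEE=2 aaSSmmEe=4 aaSSmmee=2 aaSsMMEE=2 aaSsMMEe=4 aaSsMMee=2 aaSsMmEE=4 aaSsMmEe=8 aaSsMmee=4 aaSsmmEE=2 aaSsmmEe=4 aaSsmmee=2
AASsMMEE hits 2/256; gcd=2; 2÷2/256÷2 = 1/128

P(AASsMMEE) = 1/128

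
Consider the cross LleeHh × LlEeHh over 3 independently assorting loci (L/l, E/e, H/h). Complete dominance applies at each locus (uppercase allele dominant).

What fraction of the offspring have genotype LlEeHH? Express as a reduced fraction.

P(LlEeHH) = 1/16

LleeHh gametes: LeH×2, Leh×2, leH×2, leh×2
LlEeHh gametes: LEH×1, LEh×1, LeH×1, Leh×1, lEH×1, lEh×1, leH×1, leh×1
LleeHh×LlEeHh grid (8·8=64): LLEeHH=2 LLEeHh=4 LLEehh=2 LLeeHH=2 LLeeHh=4 LLeehh=2 LlEeHH=4 LlEeHh=8 LlEehh=4 LleeHH=4 LleeHh=8 Lleehh=4 llEeHH=2 llEeHh=4 llEehh=2 lleeHH=2 lleeHh=4 lleehh=2
LlEeHH hits 4/64; gcd=4; 4÷4/64÷4 = 1/16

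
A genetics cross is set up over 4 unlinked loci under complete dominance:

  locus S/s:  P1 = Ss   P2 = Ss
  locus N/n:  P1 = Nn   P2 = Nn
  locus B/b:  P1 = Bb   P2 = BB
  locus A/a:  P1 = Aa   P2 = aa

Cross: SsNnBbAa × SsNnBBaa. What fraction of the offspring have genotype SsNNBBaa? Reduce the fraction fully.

SsNnBbAa gametes: SNBA×1, SNBa×1, SNbA×1, SNba×1, SnBA×1, SnBa×1, SnbA×1, Snba×1, sNBA×1, sNBa×1, sNbA×1, sNba×1, snBA×1, snBa×1, snbA×1, snba×1
SsNnBBaa gametes: SNBa×4, SnBa×4, sNBa×4, snBa×4
SsNnBbAa×SsNnBBaa grid (16·16=256): SSNNBBAa=4 SSNNBBaa=4 SSNNBbAa=4 SSNNBbaa=4 SSNnBBAa=8 SSNnBBaa=8 SSNnBbAa=8 SSNnBbaa=8 SSnnBBAa=4 SSnnBBaa=4 SSnnBbAa=4 SSnnBbaa=4 SsNNBBAa=8 SsNNBBaa=8 SsNNBbAa=8 SsNNBbaa=8 SsNnBBAa=16 SsNnBBaa=16 SsNnBbAa=16 SsNnBbaa=16 SsnnBBAa=8 SsnnBBaa=8 SsnnBbAa=8 SsnnBbaa=8 ssNNBBAa=4 ssNNBBaa=4 ssNNBbAa=4 ssNNBbaa=4 ssNnBBAa=8 ssNnBBaa=8 ssNnBbAa=8 ssNnBbaa=8 ssnnBBAa=4 ssnnBBaa=4 ssnnBbAa=4 ssnnBbaa=4
SsNNBBaa hits 8/256; gcd=8; 8÷8/256÷8 = 1/32

P(SsNNBBaa) = 1/32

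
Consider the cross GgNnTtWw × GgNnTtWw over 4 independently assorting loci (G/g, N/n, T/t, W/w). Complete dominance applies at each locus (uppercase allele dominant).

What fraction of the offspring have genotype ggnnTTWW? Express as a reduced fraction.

GgNnTtWw gametes: GNTW×1, GNTw×1, GNtW×1, GNtw×1, GnTW×1, GnTw×1, GntW×1, Gntw×1, gNTW×1, gNTw×1, gNtW×1, gNtw×1, gnTW×1, gnTw×1, gntW×1, gntw×1
GgNnTtWw gametes: GNTW×1, GNTw×1, GNtW×1, GNtw×1, GnTW×1, GnTw×1, GntW×1, Gntw×1, gNTW×1, gNTw×1, gNtW×1, gNtw×1, gnTW×1, gnTw×1, gntW×1, gntw×1
GgNnTtWw×GgNnTtWw grid (16·16=256): GGNNTTWW=1 GGNNTTWw=2 GGNNTTww=1 GGNNTtWW=2 GGNNTtWw=4 GGNNTtww=2 GGNNttWW=1 GGNNttWw=2 GGNNttww=1 GGNnTTWW=2 GGNnTTWw=4 GGNnTTww=2 GGNnTtWW=4 GGNnTtWw=8 GGNnTtww=4 GGNnttWW=2 GGNnttWw=4 GGNnttww=2 GGnnTTWW=1 GGnnTTWw=2 GGnnTTww=1 GGnnTtWW=2 GGnnTtWw=4 GGnnTtww=2 GGnnttWW=1 GGnnttWw=2 GGnnttww=1 GgNNTTWW=2 GgNNTTWw=4 GgNNTTww=2 GgNNTtWW=4 GgNNTtWw=8 GgNNTtww=4 GgNNttWW=2 GgNNttWw=4 GgNNttww=2 GgNnTTWW=4 GgNnTTWw=8 GgNnTTww=4 GgNnTtWW=8 GgNnTtWw=16 GgNnTtww=8 GgNnttWW=4 GgNnttWw=8 GgNnttww=4 GgnnTTWW=2 GgnnTTWw=4 GgnnTTww=2 GgnnTtWW=4 GgnnTtWw=8 GgnnTtww=4 GgnnttWW=2 GgnnttWw=4 Ggnnttww=2 ggNNTTWW=1 ggNNTTWw=2 ggNNTTww=1 ggNNTtWW=2 ggNNTtWw=4 ggNNTtww=2 ggNNttWW=1 ggNNttWw=2 ggNNttww=1 ggNnTTWW=2 ggNnTTWw=4 ggNnTTww=2 ggNnTtWW=4 ggNnTtWw=8 ggNnTtww=4 ggNnttWW=2 ggNnttWw=4 ggNnttww=2 ggnnTTWW=1 ggnnTTWw=2 ggnnTTww=1 ggnnTtWW=2 ggnnTtWw=4 ggnnTtww=2 ggnnttWW=1 ggnnttWw=2 ggnnttww=1
ggnnTTWW hits 1/256; gcd=1; 1÷1/256÷1 = 1/256

P(ggnnTTWW) = 1/256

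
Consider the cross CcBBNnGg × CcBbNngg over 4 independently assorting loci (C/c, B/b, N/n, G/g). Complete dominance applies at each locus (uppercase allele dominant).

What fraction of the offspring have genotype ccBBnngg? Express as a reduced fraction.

CcBBNnGg gametes: CBNG×2, CBNg×2, CBnG×2, CBng×2, cBNG×2, cBNg×2, cBnG×2, cBng×2
CcBbNngg gametes: CBNg×2, CBng×2, CbNg×2, Cbng×2, cBNg×2, cBng×2, cbNg×2, cbng×2
CcBBNnGg×CcBbNngg grid (16·16=256): CCBBNNGg=4 CCBBNNgg=4 CCBBNnGg=8 CCBBNngg=8 CCBBnnGg=4 CCBBnngg=4 CCBbNNGg=4 CCBbNNgg=4 CCBbNnGg=8 CCBbNngg=8 CCBbnnGg=4 CCBbnngg=4 CcBBNNGg=8 CcBBNNgg=8 CcBBNnGg=16 CcBBNngg=16 CcBBnnGg=8 CcBBnngg=8 CcBbNNGg=8 CcBbNNgg=8 CcBbNnGg=16 CcBbNngg=16 CcBbnnGg=8 CcBbnngg=8 ccBBNNGg=4 ccBBNNgg=4 ccBBNnGg=8 ccBBNngg=8 ccBBnnGg=4 ccBBnngg=4 ccBbNNGg=4 ccBbNNgg=4 ccBbNnGg=8 ccBbNngg=8 ccBbnnGg=4 ccBbnngg=4
ccBBnngg hits 4/256; gcd=4; 4÷4/256÷4 = 1/64

P(ccBBnngg) = 1/64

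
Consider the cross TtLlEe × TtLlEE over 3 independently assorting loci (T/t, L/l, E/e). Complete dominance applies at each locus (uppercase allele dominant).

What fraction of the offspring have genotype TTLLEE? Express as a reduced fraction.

TtLlEe gametes: TLE×1, TLe×1, TlE×1, Tle×1, tLE×1, tLe×1, tlE×1, tle×1
TtLlEE gametes: TLE×2, TlE×2, tLE×2, tlE×2
TtLlEe×TtLlEE grid (8·8=64): TTLLEE=2 TTLLEe=2 TTLlEE=4 TTLlEe=4 TTllEE=2 TTllEe=2 TtLLEE=4 TtLLEe=4 TtLlEE=8 TtLlEe=8 TtllEE=4 TtllEe=4 ttLLEE=2 ttLLEe=2 ttLlEE=4 ttLlEe=4 ttllEE=2 ttllEe=2
TTLLEE hits 2/64; gcd=2; 2÷2/64÷2 = 1/32

P(TTLLEE) = 1/32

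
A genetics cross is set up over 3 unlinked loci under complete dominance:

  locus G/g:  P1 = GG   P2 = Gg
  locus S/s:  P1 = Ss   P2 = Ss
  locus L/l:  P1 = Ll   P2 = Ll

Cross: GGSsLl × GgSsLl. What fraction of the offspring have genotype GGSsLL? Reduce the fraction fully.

P(GGSsLL) = 1/16

GGSsLl gametes: GSL×2, GSl×2, GsL×2, Gsl×2
GgSsLl gametes: GSL×1, GSl×1, GsL×1, Gsl×1, gSL×1, gSl×1, gsL×1, gsl×1
GGSsLl×GgSsLl grid (8·8=64): GGSSLL=2 GGSSLl=4 GGSSll=2 GGSsLL=4 GGSsLl=8 GGSsll=4 GGssLL=2 GGssLl=4 GGssll=2 GgSSLL=2 GgSSLl=4 GgSSll=2 GgSsLL=4 GgSsLl=8 GgSsll=4 GgssLL=2 GgssLl=4 Ggssll=2
GGSsLL hits 4/64; gcd=4; 4÷4/64÷4 = 1/16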